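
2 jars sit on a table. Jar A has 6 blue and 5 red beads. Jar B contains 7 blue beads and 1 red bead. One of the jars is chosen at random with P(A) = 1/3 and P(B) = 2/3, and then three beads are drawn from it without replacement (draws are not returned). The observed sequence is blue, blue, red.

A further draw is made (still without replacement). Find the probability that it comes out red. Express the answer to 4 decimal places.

0.1887

For each hypothesis, P(data | H) works out to: P(data | jar A) = (6/11)(5/10)(5/9) = 5/33; P(data | jar B) = (7/8)(6/7)(1/6) = 1/8.
Multiplying each by its prior: 1/3 · 5/33 = 5/99, 2/3 · 1/8 = 1/12; with total 53/396.
Normalising, the posterior is P(jar A | data) = 20/53, P(jar B | data) = 33/53.
Averaging over the posterior, P(red next | data) = (1/2)(20/53) + (0)(33/53) = 10/53.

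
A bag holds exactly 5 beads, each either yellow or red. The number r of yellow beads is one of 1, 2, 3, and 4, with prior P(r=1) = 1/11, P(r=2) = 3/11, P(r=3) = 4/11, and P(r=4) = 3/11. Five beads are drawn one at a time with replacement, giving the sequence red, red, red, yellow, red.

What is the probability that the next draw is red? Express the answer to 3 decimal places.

For each hypothesis, P(data | H) works out to: P(data | r = 1) = (4/5)(4/5)(4/5)(1/5)(4/5) = 0.08192; P(data | r = 2) = (3/5)(3/5)(3/5)(2/5)(3/5) = 0.05184; P(data | r = 3) = (2/5)(2/5)(2/5)(3/5)(2/5) = 0.01536; P(data | r = 4) = (1/5)(1/5)(1/5)(4/5)(1/5) = 0.00128.
Multiplying each by its prior: 1/11 · 0.08192 = 0.0074473, 3/11 · 0.05184 = 0.014138, 4/11 · 0.01536 = 0.0055855, 3/11 · 0.00128 = 0.00034909; with total 0.02752.
Normalising, the posterior is P(r = 1 | data) = 0.27061, P(r = 2 | data) = 0.51374, P(r = 3 | data) = 0.20296, P(r = 4 | data) = 0.012685.
So P(red next | data) = Σ P(red next | H) P(H | data) = (4/5)(0.27061) + (3/5)(0.51374) + (2/5)(0.20296) + (1/5)(0.012685) = 0.60846.

0.608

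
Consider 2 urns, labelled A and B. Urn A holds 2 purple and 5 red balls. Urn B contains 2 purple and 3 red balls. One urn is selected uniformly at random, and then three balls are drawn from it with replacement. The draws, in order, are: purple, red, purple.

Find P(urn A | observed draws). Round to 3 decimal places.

The likelihood of the observed sequence under each hypothesis: P(data | urn A) = (2/7)(5/7)(2/7) = 0.058309; P(data | urn B) = (2/5)(3/5)(2/5) = 0.096.
The prior-weighted likelihoods are 1/2 · 0.058309 = 0.029155, 1/2 · 0.096 = 0.048; with total 0.077155.
Therefore the posterior P(urn A | data) = (0.029155) / (0.077155) = 0.37787.

0.378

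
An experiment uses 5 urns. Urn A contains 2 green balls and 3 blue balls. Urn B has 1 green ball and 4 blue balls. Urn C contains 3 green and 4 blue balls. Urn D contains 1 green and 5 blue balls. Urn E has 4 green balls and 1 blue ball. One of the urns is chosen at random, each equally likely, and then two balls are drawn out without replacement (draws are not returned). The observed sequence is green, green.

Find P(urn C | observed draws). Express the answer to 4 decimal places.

0.1695

The likelihood of the observed sequence under each hypothesis: P(data | urn A) = (2/5)(1/4) = 1/10; P(data | urn B) = (1/5)(0/4) = 0; P(data | urn C) = (3/7)(2/6) = 1/7; P(data | urn D) = (1/6)(0/5) = 0; P(data | urn E) = (4/5)(3/4) = 3/5.
The prior-weighted likelihoods are 1/5 · 1/10 = 1/50, 1/5 · 0 = 0, 1/5 · 1/7 = 1/35, 1/5 · 0 = 0, 1/5 · 3/5 = 3/25; these sum to 59/350.
So P(urn C | data) = (1/35) / (59/350) = 10/59.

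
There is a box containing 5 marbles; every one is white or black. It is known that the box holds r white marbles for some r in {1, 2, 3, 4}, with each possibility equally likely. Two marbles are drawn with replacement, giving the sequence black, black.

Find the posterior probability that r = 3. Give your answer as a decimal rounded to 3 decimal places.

For each hypothesis, P(data | H) works out to: P(data | r = 1) = (4/5)(4/5) = 16/25; P(data | r = 2) = (3/5)(3/5) = 9/25; P(data | r = 3) = (2/5)(2/5) = 4/25; P(data | r = 4) = (1/5)(1/5) = 1/25.
Weighting by the prior gives 1/4 · 16/25 = 4/25, 1/4 · 9/25 = 9/100, 1/4 · 4/25 = 1/25, 1/4 · 1/25 = 1/100; these sum to 3/10.
Therefore the posterior P(r = 3 | data) = (1/25) / (3/10) = 2/15.

0.133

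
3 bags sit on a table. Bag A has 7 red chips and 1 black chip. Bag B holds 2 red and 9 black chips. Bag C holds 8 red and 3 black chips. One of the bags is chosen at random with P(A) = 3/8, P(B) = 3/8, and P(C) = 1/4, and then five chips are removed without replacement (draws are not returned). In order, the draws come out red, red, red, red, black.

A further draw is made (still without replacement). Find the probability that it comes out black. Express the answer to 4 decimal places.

0.1088

For each hypothesis, P(data | H) works out to: P(data | bag A) = (7/8)(6/7)(5/6)(4/5)(1/4) = 1/8; P(data | bag B) = (2/11)(1/10)(0/9) = 0; P(data | bag C) = (8/11)(7/10)(6/9)(5/8)(3/7) = 1/11.
The prior-weighted likelihoods are 3/8 · 1/8 = 3/64, 3/8 · 0 = 0, 1/4 · 1/11 = 1/44; with total 49/704.
Dividing through by the total gives posterior P(bag A | data) = 33/49, P(bag B | data) = 0, P(bag C | data) = 16/49.
So P(black next | data) = Σ P(black next | H) P(H | data) = (0)(33/49) + (1/3)(16/49) = 16/147.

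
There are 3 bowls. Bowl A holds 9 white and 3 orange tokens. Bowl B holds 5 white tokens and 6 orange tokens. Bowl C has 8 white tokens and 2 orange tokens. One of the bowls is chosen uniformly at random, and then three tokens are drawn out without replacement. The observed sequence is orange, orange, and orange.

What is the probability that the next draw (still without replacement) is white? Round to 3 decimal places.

0.639

Compute the likelihood of the observed sequence for each case: P(data | bowl A) = (3/12)(2/11)(1/10) = 0.0045455; P(data | bowl B) = (6/11)(5/10)(4/9) = 0.12121; P(data | bowl C) = (2/10)(1/9)(0/8) = 0.
The prior-weighted likelihoods are 1/3 · 0.0045455 = 0.0015152, 1/3 · 0.12121 = 0.040404, 1/3 · 0 = 0; with total 0.041919.
Normalising, the posterior is P(bowl A | data) = 0.036145, P(bowl B | data) = 0.96386, P(bowl C | data) = 0.
Averaging over the posterior, P(white next | data) = (1)(0.036145) + (5/8)(0.96386) = 0.63855.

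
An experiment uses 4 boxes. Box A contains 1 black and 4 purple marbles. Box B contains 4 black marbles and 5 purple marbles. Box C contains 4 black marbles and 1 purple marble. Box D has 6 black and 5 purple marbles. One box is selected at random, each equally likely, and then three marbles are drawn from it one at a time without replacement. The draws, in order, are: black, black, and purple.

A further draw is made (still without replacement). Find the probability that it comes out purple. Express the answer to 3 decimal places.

0.330

Under each hypothesis, the probability of the observed sequence is: P(data | box A) = (1/5)(0/4) = 0; P(data | box B) = (4/9)(3/8)(5/7) = 0.11905; P(data | box C) = (4/5)(3/4)(1/3) = 0.2; P(data | box D) = (6/11)(5/10)(5/9) = 0.15152.
Multiplying each by its prior: 1/4 · 0 = 0, 1/4 · 0.11905 = 0.029762, 1/4 · 0.2 = 0.05, 1/4 · 0.15152 = 0.037879; with total 0.11764.
Normalising, the posterior is P(box A | data) = 0, P(box B | data) = 0.25299, P(box C | data) = 0.42502, P(box D | data) = 0.32199.
So P(purple next | data) = Σ P(purple next | H) P(H | data) = (2/3)(0.25299) + (0)(0.42502) + (1/2)(0.32199) = 0.32965.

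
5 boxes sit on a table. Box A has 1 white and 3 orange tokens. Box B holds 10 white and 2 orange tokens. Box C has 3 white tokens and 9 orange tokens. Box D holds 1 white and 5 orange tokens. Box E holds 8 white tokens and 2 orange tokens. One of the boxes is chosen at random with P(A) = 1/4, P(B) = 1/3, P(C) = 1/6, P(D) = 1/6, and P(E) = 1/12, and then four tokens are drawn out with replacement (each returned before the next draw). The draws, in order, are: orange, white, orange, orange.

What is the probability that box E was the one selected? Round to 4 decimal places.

Under each hypothesis, the probability of the observed sequence is: P(data | box A) = (3/4)(1/4)(3/4)(3/4) = 0.10547; P(data | box B) = (2/12)(10/12)(2/12)(2/12) = 0.003858; P(data | box C) = (9/12)(3/12)(9/12)(9/12) = 0.10547; P(data | box D) = (5/6)(1/6)(5/6)(5/6) = 0.096451; P(data | box E) = (2/10)(8/10)(2/10)(2/10) = 0.0064.
The prior-weighted likelihoods are 1/4 · 0.10547 = 0.026367, 1/3 · 0.003858 = 0.001286, 1/6 · 0.10547 = 0.017578, 1/6 · 0.096451 = 0.016075, 1/12 · 0.0064 = 0.00053333; with total 0.06184.
Therefore the posterior P(box E | data) = (0.00053333) / (0.06184) = 0.0086244.

0.0086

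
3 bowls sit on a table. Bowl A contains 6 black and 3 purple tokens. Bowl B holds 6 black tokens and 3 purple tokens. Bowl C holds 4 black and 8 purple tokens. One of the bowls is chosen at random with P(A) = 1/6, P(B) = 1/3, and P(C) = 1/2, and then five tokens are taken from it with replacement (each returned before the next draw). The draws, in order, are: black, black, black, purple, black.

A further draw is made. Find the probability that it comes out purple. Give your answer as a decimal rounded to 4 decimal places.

Compute the likelihood of the observed sequence for each case: P(data | bowl A) = (6/9)(6/9)(6/9)(3/9)(6/9) = 16/243; P(data | bowl B) = (6/9)(6/9)(6/9)(3/9)(6/9) = 16/243; P(data | bowl C) = (4/12)(4/12)(4/12)(8/12)(4/12) = 2/243.
Multiplying each by its prior: 1/6 · 16/243 = 8/729, 1/3 · 16/243 = 16/729, 1/2 · 2/243 = 1/243; these sum to 1/27.
Normalising, the posterior is P(bowl A | data) = 8/27, P(bowl B | data) = 16/27, P(bowl C | data) = 1/9.
Averaging over the posterior, P(purple next | data) = (1/3)(8/27) + (1/3)(16/27) + (2/3)(1/9) = 10/27.

0.3704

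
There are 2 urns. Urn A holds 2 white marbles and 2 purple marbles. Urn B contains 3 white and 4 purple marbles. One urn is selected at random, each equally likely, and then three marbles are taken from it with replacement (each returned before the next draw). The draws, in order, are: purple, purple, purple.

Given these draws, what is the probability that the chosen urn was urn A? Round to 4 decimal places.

For each hypothesis, P(data | H) works out to: P(data | urn A) = (2/4)(2/4)(2/4) = 0.125; P(data | urn B) = (4/7)(4/7)(4/7) = 0.18659.
Weighting by the prior gives 1/2 · 0.125 = 0.0625, 1/2 · 0.18659 = 0.093294; these sum to 0.15579.
Hence P(urn A | data) = (0.0625) / (0.15579) = 0.40117.

0.4012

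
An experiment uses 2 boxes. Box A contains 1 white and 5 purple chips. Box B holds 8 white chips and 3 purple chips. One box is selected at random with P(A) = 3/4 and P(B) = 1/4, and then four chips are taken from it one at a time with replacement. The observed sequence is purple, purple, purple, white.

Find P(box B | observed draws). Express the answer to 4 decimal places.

For each hypothesis, P(data | H) works out to: P(data | box A) = (5/6)(5/6)(5/6)(1/6) = 0.096451; P(data | box B) = (3/11)(3/11)(3/11)(8/11) = 0.014753.
Weighting by the prior gives 3/4 · 0.096451 = 0.072338, 1/4 · 0.014753 = 0.0036883; these sum to 0.076026.
So P(box B | data) = (0.0036883) / (0.076026) = 0.048513.

0.0485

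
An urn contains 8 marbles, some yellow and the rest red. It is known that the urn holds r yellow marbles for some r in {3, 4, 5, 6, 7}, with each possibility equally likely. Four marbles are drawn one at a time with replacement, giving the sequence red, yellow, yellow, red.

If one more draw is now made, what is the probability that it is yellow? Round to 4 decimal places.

0.5605

Under each hypothesis, the probability of the observed sequence is: P(data | r = 3) = (5/8)(3/8)(3/8)(5/8) = 0.054932; P(data | r = 4) = (4/8)(4/8)(4/8)(4/8) = 0.0625; P(data | r = 5) = (3/8)(5/8)(5/8)(3/8) = 0.054932; P(data | r = 6) = (2/8)(6/8)(6/8)(2/8) = 0.035156; P(data | r = 7) = (1/8)(7/8)(7/8)(1/8) = 0.011963.
Weighting by the prior gives 1/5 · 0.054932 = 0.010986, 1/5 · 0.0625 = 0.0125, 1/5 · 0.054932 = 0.010986, 1/5 · 0.035156 = 0.0070313, 1/5 · 0.011963 = 0.0023926; summing to 0.043896.
The posterior is then P(r = 3 | data) = 0.25028, P(r = 4 | data) = 0.28476, P(r = 5 | data) = 0.25028, P(r = 6 | data) = 0.16018, P(r = 7 | data) = 0.054505.
Averaging over the posterior, P(yellow next | data) = (3/8)(0.25028) + (1/2)(0.28476) + (5/8)(0.25028) + (3/4)(0.16018) + (7/8)(0.054505) = 0.56048.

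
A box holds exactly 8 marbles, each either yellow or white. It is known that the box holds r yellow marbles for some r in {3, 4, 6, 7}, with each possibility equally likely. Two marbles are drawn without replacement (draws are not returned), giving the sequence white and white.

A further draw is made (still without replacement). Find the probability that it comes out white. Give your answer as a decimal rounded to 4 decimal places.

0.4118

The likelihood of the observed sequence under each hypothesis: P(data | r = 3) = (5/8)(4/7) = 5/14; P(data | r = 4) = (4/8)(3/7) = 3/14; P(data | r = 6) = (2/8)(1/7) = 1/28; P(data | r = 7) = (1/8)(0/7) = 0.
The prior-weighted likelihoods are 1/4 · 5/14 = 5/56, 1/4 · 3/14 = 3/56, 1/4 · 1/28 = 1/112, 1/4 · 0 = 0; these sum to 17/112.
The posterior is then P(r = 3 | data) = 10/17, P(r = 4 | data) = 6/17, P(r = 6 | data) = 1/17, P(r = 7 | data) = 0.
So P(white next | data) = Σ P(white next | H) P(H | data) = (1/2)(10/17) + (1/3)(6/17) + (0)(1/17) = 7/17.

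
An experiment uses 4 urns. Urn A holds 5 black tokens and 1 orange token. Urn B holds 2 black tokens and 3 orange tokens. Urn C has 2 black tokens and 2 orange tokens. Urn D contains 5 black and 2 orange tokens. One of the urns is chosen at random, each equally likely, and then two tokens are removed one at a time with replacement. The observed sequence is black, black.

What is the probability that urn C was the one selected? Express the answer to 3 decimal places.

Compute the likelihood of the observed sequence for each case: P(data | urn A) = (5/6)(5/6) = 0.69444; P(data | urn B) = (2/5)(2/5) = 0.16; P(data | urn C) = (2/4)(2/4) = 0.25; P(data | urn D) = (5/7)(5/7) = 0.5102.
The prior-weighted likelihoods are 1/4 · 0.69444 = 0.17361, 1/4 · 0.16 = 0.04, 1/4 · 0.25 = 0.0625, 1/4 · 0.5102 = 0.12755; summing to 0.40366.
Therefore the posterior P(urn C | data) = (0.0625) / (0.40366) = 0.15483.

0.155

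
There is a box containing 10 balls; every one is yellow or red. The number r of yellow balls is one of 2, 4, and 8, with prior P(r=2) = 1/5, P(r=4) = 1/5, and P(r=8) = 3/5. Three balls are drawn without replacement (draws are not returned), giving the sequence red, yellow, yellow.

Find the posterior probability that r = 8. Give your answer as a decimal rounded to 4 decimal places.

For each hypothesis, P(data | H) works out to: P(data | r = 2) = (8/10)(2/9)(1/8) = 1/45; P(data | r = 4) = (6/10)(4/9)(3/8) = 1/10; P(data | r = 8) = (2/10)(8/9)(7/8) = 7/45.
Multiplying each by its prior: 1/5 · 1/45 = 1/225, 1/5 · 1/10 = 1/50, 3/5 · 7/45 = 7/75; with total 53/450.
By Bayes' rule, P(r = 8 | data) = (7/75) / (53/450) = 42/53.

0.7925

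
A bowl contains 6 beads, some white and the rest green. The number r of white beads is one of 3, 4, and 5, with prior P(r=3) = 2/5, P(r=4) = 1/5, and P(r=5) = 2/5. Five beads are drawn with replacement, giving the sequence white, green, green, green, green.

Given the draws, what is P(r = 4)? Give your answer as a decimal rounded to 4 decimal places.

0.1143

Under each hypothesis, the probability of the observed sequence is: P(data | r = 3) = (3/6)(3/6)(3/6)(3/6)(3/6) = 0.03125; P(data | r = 4) = (4/6)(2/6)(2/6)(2/6)(2/6) = 0.0082305; P(data | r = 5) = (5/6)(1/6)(1/6)(1/6)(1/6) = 0.000643.
Weighting by the prior gives 2/5 · 0.03125 = 0.0125, 1/5 · 0.0082305 = 0.0016461, 2/5 · 0.000643 = 0.0002572; with total 0.014403.
Therefore the posterior P(r = 4 | data) = (0.0016461) / (0.014403) = 0.11429.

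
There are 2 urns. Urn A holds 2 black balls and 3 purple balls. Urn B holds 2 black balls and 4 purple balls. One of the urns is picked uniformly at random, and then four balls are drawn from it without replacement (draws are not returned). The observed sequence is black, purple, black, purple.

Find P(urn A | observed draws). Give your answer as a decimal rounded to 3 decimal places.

Under each hypothesis, the probability of the observed sequence is: P(data | urn A) = (2/5)(3/4)(1/3)(2/2) = 1/10; P(data | urn B) = (2/6)(4/5)(1/4)(3/3) = 1/15.
The prior-weighted likelihoods are 1/2 · 1/10 = 1/20, 1/2 · 1/15 = 1/30; summing to 1/12.
Therefore the posterior P(urn A | data) = (1/20) / (1/12) = 3/5.

0.600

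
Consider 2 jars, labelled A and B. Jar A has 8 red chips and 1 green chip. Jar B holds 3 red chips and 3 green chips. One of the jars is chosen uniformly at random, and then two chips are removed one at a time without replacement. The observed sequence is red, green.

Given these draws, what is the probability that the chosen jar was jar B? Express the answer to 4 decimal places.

Under each hypothesis, the probability of the observed sequence is: P(data | jar A) = (8/9)(1/8) = 1/9; P(data | jar B) = (3/6)(3/5) = 3/10.
Weighting by the prior gives 1/2 · 1/9 = 1/18, 1/2 · 3/10 = 3/20; these sum to 37/180.
So P(jar B | data) = (3/20) / (37/180) = 27/37.

0.7297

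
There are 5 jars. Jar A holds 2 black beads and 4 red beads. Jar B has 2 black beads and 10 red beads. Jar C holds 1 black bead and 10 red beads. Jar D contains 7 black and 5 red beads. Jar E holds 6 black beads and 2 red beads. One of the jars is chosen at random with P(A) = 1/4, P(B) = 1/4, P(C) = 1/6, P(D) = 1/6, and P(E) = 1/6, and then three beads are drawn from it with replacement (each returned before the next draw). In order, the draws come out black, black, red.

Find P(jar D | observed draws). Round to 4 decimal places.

Under each hypothesis, the probability of the observed sequence is: P(data | jar A) = (2/6)(2/6)(4/6) = 0.074074; P(data | jar B) = (2/12)(2/12)(10/12) = 0.023148; P(data | jar C) = (1/11)(1/11)(10/11) = 0.0075131; P(data | jar D) = (7/12)(7/12)(5/12) = 0.14178; P(data | jar E) = (6/8)(6/8)(2/8) = 0.14062.
Weighting by the prior gives 1/4 · 0.074074 = 0.018519, 1/4 · 0.023148 = 0.005787, 1/6 · 0.0075131 = 0.0012522, 1/6 · 0.14178 = 0.02363, 1/6 · 0.14062 = 0.023438; these sum to 0.072626.
Hence P(jar D | data) = (0.02363) / (0.072626) = 0.32537.

0.3254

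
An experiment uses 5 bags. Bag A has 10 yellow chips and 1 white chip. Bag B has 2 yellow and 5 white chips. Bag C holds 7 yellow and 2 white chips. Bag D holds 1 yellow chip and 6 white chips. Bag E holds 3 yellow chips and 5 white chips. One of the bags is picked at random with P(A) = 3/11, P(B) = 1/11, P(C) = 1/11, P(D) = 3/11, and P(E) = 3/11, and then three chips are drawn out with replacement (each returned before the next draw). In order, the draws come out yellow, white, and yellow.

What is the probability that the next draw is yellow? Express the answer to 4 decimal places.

Under each hypothesis, the probability of the observed sequence is: P(data | bag A) = (10/11)(1/11)(10/11) = 0.075131; P(data | bag B) = (2/7)(5/7)(2/7) = 0.058309; P(data | bag C) = (7/9)(2/9)(7/9) = 0.13443; P(data | bag D) = (1/7)(6/7)(1/7) = 0.017493; P(data | bag E) = (3/8)(5/8)(3/8) = 0.087891.
The prior-weighted likelihoods are 3/11 · 0.075131 = 0.02049, 1/11 · 0.058309 = 0.0053008, 1/11 · 0.13443 = 0.012221, 3/11 · 0.017493 = 0.0047707, 3/11 · 0.087891 = 0.02397; these sum to 0.066753.
The posterior is then P(bag A | data) = 0.30696, P(bag B | data) = 0.079409, P(bag C | data) = 0.18308, P(bag D | data) = 0.071468, P(bag E | data) = 0.35909.
So P(yellow next | data) = Σ P(yellow next | H) P(H | data) = (10/11)(0.30696) + (2/7)(0.079409) + (7/9)(0.18308) + (1/7)(0.071468) + (3/8)(0.35909) = 0.589.

0.5890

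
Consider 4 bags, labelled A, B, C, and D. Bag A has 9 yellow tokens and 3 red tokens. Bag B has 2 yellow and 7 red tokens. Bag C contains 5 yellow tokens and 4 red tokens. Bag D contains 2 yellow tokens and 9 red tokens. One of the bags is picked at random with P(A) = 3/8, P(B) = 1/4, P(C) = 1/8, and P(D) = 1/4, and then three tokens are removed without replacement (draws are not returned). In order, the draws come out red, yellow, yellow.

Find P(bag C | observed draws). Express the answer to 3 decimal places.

Under each hypothesis, the probability of the observed sequence is: P(data | bag A) = (3/12)(9/11)(8/10) = 0.16364; P(data | bag B) = (7/9)(2/8)(1/7) = 0.027778; P(data | bag C) = (4/9)(5/8)(4/7) = 0.15873; P(data | bag D) = (9/11)(2/10)(1/9) = 0.018182.
Multiplying each by its prior: 3/8 · 0.16364 = 0.061364, 1/4 · 0.027778 = 0.0069444, 1/8 · 0.15873 = 0.019841, 1/4 · 0.018182 = 0.0045455; with total 0.092695.
So P(bag C | data) = (0.019841) / (0.092695) = 0.21405.

0.214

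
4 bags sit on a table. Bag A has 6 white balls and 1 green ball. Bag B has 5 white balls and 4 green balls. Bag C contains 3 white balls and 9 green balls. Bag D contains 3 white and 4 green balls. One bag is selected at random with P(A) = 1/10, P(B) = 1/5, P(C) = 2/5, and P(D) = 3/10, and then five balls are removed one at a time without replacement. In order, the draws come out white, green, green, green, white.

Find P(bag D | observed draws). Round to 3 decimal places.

0.473

Under each hypothesis, the probability of the observed sequence is: P(data | bag A) = (6/7)(1/6)(0/5) = 0; P(data | bag B) = (5/9)(4/8)(3/7)(2/6)(4/5) = 0.031746; P(data | bag C) = (3/12)(9/11)(8/10)(7/9)(2/8) = 0.031818; P(data | bag D) = (3/7)(4/6)(3/5)(2/4)(2/3) = 0.057143.
The prior-weighted likelihoods are 1/10 · 0 = 0, 1/5 · 0.031746 = 0.0063492, 2/5 · 0.031818 = 0.012727, 3/10 · 0.057143 = 0.017143; with total 0.036219.
Therefore the posterior P(bag D | data) = (0.017143) / (0.036219) = 0.47331.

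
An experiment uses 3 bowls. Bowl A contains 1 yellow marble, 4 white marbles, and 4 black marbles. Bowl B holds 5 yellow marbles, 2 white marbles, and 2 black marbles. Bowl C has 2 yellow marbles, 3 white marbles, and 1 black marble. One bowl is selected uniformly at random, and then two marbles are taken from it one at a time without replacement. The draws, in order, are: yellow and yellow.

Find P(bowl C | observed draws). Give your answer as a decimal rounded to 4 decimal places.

0.1935

For each hypothesis, P(data | H) works out to: P(data | bowl A) = (1/9)(0/8) = 0; P(data | bowl B) = (5/9)(4/8) = 5/18; P(data | bowl C) = (2/6)(1/5) = 1/15.
Multiplying each by its prior: 1/3 · 0 = 0, 1/3 · 5/18 = 5/54, 1/3 · 1/15 = 1/45; summing to 31/270.
By Bayes' rule, P(bowl C | data) = (1/45) / (31/270) = 6/31.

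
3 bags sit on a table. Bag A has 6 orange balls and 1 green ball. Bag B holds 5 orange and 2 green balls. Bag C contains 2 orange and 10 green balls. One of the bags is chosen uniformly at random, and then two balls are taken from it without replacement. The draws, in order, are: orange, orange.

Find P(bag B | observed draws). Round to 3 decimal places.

0.395

Under each hypothesis, the probability of the observed sequence is: P(data | bag A) = (6/7)(5/6) = 0.71429; P(data | bag B) = (5/7)(4/6) = 0.47619; P(data | bag C) = (2/12)(1/11) = 0.015152.
Multiplying each by its prior: 1/3 · 0.71429 = 0.2381, 1/3 · 0.47619 = 0.15873, 1/3 · 0.015152 = 0.0050505; these sum to 0.40188.
Hence P(bag B | data) = (0.15873) / (0.40188) = 0.39497.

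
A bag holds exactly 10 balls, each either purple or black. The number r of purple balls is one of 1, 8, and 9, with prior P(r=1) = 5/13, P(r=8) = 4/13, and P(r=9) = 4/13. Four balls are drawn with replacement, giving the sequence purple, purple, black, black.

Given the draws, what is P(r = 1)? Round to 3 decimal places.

Compute the likelihood of the observed sequence for each case: P(data | r = 1) = (1/10)(1/10)(9/10)(9/10) = 0.0081; P(data | r = 8) = (8/10)(8/10)(2/10)(2/10) = 0.0256; P(data | r = 9) = (9/10)(9/10)(1/10)(1/10) = 0.0081.
The prior-weighted likelihoods are 5/13 · 0.0081 = 0.0031154, 4/13 · 0.0256 = 0.0078769, 4/13 · 0.0081 = 0.0024923; summing to 0.013485.
So P(r = 1 | data) = (0.0031154) / (0.013485) = 0.23103.

0.231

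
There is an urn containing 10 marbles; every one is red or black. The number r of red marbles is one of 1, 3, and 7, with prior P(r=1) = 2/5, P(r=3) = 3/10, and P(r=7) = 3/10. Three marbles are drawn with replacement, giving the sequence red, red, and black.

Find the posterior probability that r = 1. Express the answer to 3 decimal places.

The likelihood of the observed sequence under each hypothesis: P(data | r = 1) = (1/10)(1/10)(9/10) = 0.009; P(data | r = 3) = (3/10)(3/10)(7/10) = 0.063; P(data | r = 7) = (7/10)(7/10)(3/10) = 0.147.
Weighting by the prior gives 2/5 · 0.009 = 0.0036, 3/10 · 0.063 = 0.0189, 3/10 · 0.147 = 0.0441; with total 0.0666.
Hence P(r = 1 | data) = (0.0036) / (0.0666) = 0.054054.

0.054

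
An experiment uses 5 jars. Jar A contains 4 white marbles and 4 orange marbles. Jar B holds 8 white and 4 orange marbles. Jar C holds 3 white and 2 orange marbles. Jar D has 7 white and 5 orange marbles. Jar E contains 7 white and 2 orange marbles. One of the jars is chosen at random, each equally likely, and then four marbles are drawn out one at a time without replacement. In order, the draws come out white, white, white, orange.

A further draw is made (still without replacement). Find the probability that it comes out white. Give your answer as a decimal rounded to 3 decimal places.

Under each hypothesis, the probability of the observed sequence is: P(data | jar A) = (4/8)(3/7)(2/6)(4/5) = 0.057143; P(data | jar B) = (8/12)(7/11)(6/10)(4/9) = 0.11313; P(data | jar C) = (3/5)(2/4)(1/3)(2/2) = 0.1; P(data | jar D) = (7/12)(6/11)(5/10)(5/9) = 0.088384; P(data | jar E) = (7/9)(6/8)(5/7)(2/6) = 0.13889.
Multiplying each by its prior: 1/5 · 0.057143 = 0.011429, 1/5 · 0.11313 = 0.022626, 1/5 · 0.1 = 0.02, 1/5 · 0.088384 = 0.017677, 1/5 · 0.13889 = 0.027778; with total 0.099509.
Dividing through by the total gives posterior P(jar A | data) = 0.11485, P(jar B | data) = 0.22738, P(jar C | data) = 0.20099, P(jar D | data) = 0.17764, P(jar E | data) = 0.27915.
Averaging over the posterior, P(white next | data) = (1/4)(0.11485) + (5/8)(0.22738) + (0)(0.20099) + (1/2)(0.17764) + (4/5)(0.27915) = 0.48296.

0.483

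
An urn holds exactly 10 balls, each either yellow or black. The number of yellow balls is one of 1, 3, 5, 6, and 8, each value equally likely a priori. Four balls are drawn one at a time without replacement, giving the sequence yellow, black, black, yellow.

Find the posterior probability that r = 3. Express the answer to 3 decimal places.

0.224

For each hypothesis, P(data | H) works out to: P(data | r = 1) = (1/10)(9/9)(8/8)(0/7) = 0; P(data | r = 3) = (3/10)(7/9)(6/8)(2/7) = 0.05; P(data | r = 5) = (5/10)(5/9)(4/8)(4/7) = 0.079365; P(data | r = 6) = (6/10)(4/9)(3/8)(5/7) = 0.071429; P(data | r = 8) = (8/10)(2/9)(1/8)(7/7) = 0.022222.
Multiplying each by its prior: 1/5 · 0 = 0, 1/5 · 0.05 = 0.01, 1/5 · 0.079365 = 0.015873, 1/5 · 0.071429 = 0.014286, 1/5 · 0.022222 = 0.0044444; with total 0.044603.
So P(r = 3 | data) = (0.01) / (0.044603) = 0.2242.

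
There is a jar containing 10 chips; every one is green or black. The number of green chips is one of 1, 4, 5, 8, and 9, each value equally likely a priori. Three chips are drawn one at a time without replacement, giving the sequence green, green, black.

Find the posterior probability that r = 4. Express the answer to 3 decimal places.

0.202

Under each hypothesis, the probability of the observed sequence is: P(data | r = 1) = (1/10)(0/9) = 0; P(data | r = 4) = (4/10)(3/9)(6/8) = 1/10; P(data | r = 5) = (5/10)(4/9)(5/8) = 5/36; P(data | r = 8) = (8/10)(7/9)(2/8) = 7/45; P(data | r = 9) = (9/10)(8/9)(1/8) = 1/10.
Weighting by the prior gives 1/5 · 0 = 0, 1/5 · 1/10 = 1/50, 1/5 · 5/36 = 1/36, 1/5 · 7/45 = 7/225, 1/5 · 1/10 = 1/50; these sum to 89/900.
So P(r = 4 | data) = (1/50) / (89/900) = 18/89.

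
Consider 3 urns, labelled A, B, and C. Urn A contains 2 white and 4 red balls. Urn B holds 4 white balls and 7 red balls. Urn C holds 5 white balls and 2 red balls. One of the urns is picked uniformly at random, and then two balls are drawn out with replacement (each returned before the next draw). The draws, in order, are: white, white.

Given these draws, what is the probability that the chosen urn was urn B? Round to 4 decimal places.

0.1755

The likelihood of the observed sequence under each hypothesis: P(data | urn A) = (2/6)(2/6) = 0.11111; P(data | urn B) = (4/11)(4/11) = 0.13223; P(data | urn C) = (5/7)(5/7) = 0.5102.
Multiplying each by its prior: 1/3 · 0.11111 = 0.037037, 1/3 · 0.13223 = 0.044077, 1/3 · 0.5102 = 0.17007; with total 0.25118.
By Bayes' rule, P(urn B | data) = (0.044077) / (0.25118) = 0.17548.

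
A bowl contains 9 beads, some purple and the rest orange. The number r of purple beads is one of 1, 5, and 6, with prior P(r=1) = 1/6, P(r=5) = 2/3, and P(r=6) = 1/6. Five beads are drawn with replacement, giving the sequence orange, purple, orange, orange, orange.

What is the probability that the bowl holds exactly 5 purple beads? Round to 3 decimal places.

Under each hypothesis, the probability of the observed sequence is: P(data | r = 1) = (8/9)(1/9)(8/9)(8/9)(8/9) = 0.069366; P(data | r = 5) = (4/9)(5/9)(4/9)(4/9)(4/9) = 0.021677; P(data | r = 6) = (3/9)(6/9)(3/9)(3/9)(3/9) = 0.0082305.
The prior-weighted likelihoods are 1/6 · 0.069366 = 0.011561, 2/3 · 0.021677 = 0.014451, 1/6 · 0.0082305 = 0.0013717; these sum to 0.027384.
Therefore the posterior P(r = 5 | data) = (0.014451) / (0.027384) = 0.52773.

0.528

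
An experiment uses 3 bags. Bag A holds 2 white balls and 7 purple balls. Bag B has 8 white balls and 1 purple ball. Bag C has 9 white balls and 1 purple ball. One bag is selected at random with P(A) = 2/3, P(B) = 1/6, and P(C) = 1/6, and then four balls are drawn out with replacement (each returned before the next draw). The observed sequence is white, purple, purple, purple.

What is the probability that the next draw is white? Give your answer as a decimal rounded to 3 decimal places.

0.226

Under each hypothesis, the probability of the observed sequence is: P(data | bag A) = (2/9)(7/9)(7/9)(7/9) = 0.10456; P(data | bag B) = (8/9)(1/9)(1/9)(1/9) = 0.0012193; P(data | bag C) = (9/10)(1/10)(1/10)(1/10) = 0.0009.
Multiplying each by its prior: 2/3 · 0.10456 = 0.069705, 1/6 · 0.0012193 = 0.00020322, 1/6 · 0.0009 = 0.00015; summing to 0.070058.
Normalising, the posterior is P(bag A | data) = 0.99496, P(bag B | data) = 0.0029008, P(bag C | data) = 0.0021411.
So P(white next | data) = Σ P(white next | H) P(H | data) = (2/9)(0.99496) + (8/9)(0.0029008) + (9/10)(0.0021411) = 0.22561.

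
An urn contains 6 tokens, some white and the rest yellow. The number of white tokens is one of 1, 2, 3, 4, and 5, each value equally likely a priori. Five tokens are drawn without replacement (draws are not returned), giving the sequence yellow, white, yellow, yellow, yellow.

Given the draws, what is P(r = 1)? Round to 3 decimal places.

0.714

The likelihood of the observed sequence under each hypothesis: P(data | r = 1) = (5/6)(1/5)(4/4)(3/3)(2/2) = 1/6; P(data | r = 2) = (4/6)(2/5)(3/4)(2/3)(1/2) = 1/15; P(data | r = 3) = (3/6)(3/5)(2/4)(1/3)(0/2) = 0; P(data | r = 4) = (2/6)(4/5)(1/4)(0/3) = 0; P(data | r = 5) = (1/6)(5/5)(0/4) = 0.
Multiplying each by its prior: 1/5 · 1/6 = 1/30, 1/5 · 1/15 = 1/75, 1/5 · 0 = 0, 1/5 · 0 = 0, 1/5 · 0 = 0; with total 7/150.
By Bayes' rule, P(r = 1 | data) = (1/30) / (7/150) = 5/7.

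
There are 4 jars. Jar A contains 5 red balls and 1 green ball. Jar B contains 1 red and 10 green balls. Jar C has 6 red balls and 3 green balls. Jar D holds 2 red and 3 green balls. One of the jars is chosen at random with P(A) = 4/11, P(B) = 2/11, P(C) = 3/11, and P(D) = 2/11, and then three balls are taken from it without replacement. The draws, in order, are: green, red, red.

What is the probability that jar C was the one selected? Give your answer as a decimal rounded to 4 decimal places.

Under each hypothesis, the probability of the observed sequence is: P(data | jar A) = (1/6)(5/5)(4/4) = 0.16667; P(data | jar B) = (10/11)(1/10)(0/9) = 0; P(data | jar C) = (3/9)(6/8)(5/7) = 0.17857; P(data | jar D) = (3/5)(2/4)(1/3) = 0.1.
Multiplying each by its prior: 4/11 · 0.16667 = 0.060606, 2/11 · 0 = 0, 3/11 · 0.17857 = 0.048701, 2/11 · 0.1 = 0.018182; these sum to 0.12749.
Hence P(jar C | data) = (0.048701) / (0.12749) = 0.382.

0.3820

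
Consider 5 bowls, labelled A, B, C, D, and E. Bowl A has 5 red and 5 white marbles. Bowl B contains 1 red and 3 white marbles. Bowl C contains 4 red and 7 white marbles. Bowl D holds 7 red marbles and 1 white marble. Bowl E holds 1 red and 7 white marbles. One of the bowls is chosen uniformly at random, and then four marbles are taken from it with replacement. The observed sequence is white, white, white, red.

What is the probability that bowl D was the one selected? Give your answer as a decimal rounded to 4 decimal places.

0.0049

Under each hypothesis, the probability of the observed sequence is: P(data | bowl A) = (5/10)(5/10)(5/10)(5/10) = 0.0625; P(data | bowl B) = (3/4)(3/4)(3/4)(1/4) = 0.10547; P(data | bowl C) = (7/11)(7/11)(7/11)(4/11) = 0.093709; P(data | bowl D) = (1/8)(1/8)(1/8)(7/8) = 0.001709; P(data | bowl E) = (7/8)(7/8)(7/8)(1/8) = 0.08374.
Multiplying each by its prior: 1/5 · 0.0625 = 0.0125, 1/5 · 0.10547 = 0.021094, 1/5 · 0.093709 = 0.018742, 1/5 · 0.001709 = 0.0003418, 1/5 · 0.08374 = 0.016748; summing to 0.069425.
So P(bowl D | data) = (0.0003418) / (0.069425) = 0.0049232.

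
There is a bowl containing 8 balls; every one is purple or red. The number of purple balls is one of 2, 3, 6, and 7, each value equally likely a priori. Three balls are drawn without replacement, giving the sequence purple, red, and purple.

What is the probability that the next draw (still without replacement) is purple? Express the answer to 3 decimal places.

0.667

Compute the likelihood of the observed sequence for each case: P(data | r = 2) = (2/8)(6/7)(1/6) = 1/28; P(data | r = 3) = (3/8)(5/7)(2/6) = 5/56; P(data | r = 6) = (6/8)(2/7)(5/6) = 5/28; P(data | r = 7) = (7/8)(1/7)(6/6) = 1/8.
Weighting by the prior gives 1/4 · 1/28 = 1/112, 1/4 · 5/56 = 5/224, 1/4 · 5/28 = 5/112, 1/4 · 1/8 = 1/32; with total 3/28.
Dividing through by the total gives posterior P(r = 2 | data) = 1/12, P(r = 3 | data) = 5/24, P(r = 6 | data) = 5/12, P(r = 7 | data) = 7/24.
Averaging over the posterior, P(purple next | data) = (0)(1/12) + (1/5)(5/24) + (4/5)(5/12) + (1)(7/24) = 2/3.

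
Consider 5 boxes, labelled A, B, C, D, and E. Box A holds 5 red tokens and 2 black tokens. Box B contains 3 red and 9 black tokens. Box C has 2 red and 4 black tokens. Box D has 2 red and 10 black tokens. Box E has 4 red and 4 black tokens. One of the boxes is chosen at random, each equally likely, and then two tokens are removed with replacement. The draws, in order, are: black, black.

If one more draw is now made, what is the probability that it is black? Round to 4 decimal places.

For each hypothesis, P(data | H) works out to: P(data | box A) = (2/7)(2/7) = 0.081633; P(data | box B) = (9/12)(9/12) = 0.5625; P(data | box C) = (4/6)(4/6) = 0.44444; P(data | box D) = (10/12)(10/12) = 0.69444; P(data | box E) = (4/8)(4/8) = 0.25.
The prior-weighted likelihoods are 1/5 · 0.081633 = 0.016327, 1/5 · 0.5625 = 0.1125, 1/5 · 0.44444 = 0.088889, 1/5 · 0.69444 = 0.13889, 1/5 · 0.25 = 0.05; these sum to 0.4066.
Normalising, the posterior is P(box A | data) = 0.040153, P(box B | data) = 0.27668, P(box C | data) = 0.21861, P(box D | data) = 0.34158, P(box E | data) = 0.12297.
So P(black next | data) = Σ P(black next | H) P(H | data) = (2/7)(0.040153) + (3/4)(0.27668) + (2/3)(0.21861) + (5/6)(0.34158) + (1/2)(0.12297) = 0.71086.

0.7109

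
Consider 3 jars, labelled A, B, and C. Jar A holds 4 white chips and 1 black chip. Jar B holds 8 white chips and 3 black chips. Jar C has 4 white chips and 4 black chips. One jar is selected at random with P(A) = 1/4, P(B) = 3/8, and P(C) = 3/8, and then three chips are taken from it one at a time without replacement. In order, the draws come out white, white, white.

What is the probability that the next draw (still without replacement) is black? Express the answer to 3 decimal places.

0.469

The likelihood of the observed sequence under each hypothesis: P(data | jar A) = (4/5)(3/4)(2/3) = 0.4; P(data | jar B) = (8/11)(7/10)(6/9) = 0.33939; P(data | jar C) = (4/8)(3/7)(2/6) = 0.071429.
Weighting by the prior gives 1/4 · 0.4 = 0.1, 3/8 · 0.33939 = 0.12727, 3/8 · 0.071429 = 0.026786; with total 0.25406.
Normalising, the posterior is P(jar A | data) = 0.39361, P(jar B | data) = 0.50096, P(jar C | data) = 0.10543.
Averaging over the posterior, P(black next | data) = (1/2)(0.39361) + (3/8)(0.50096) + (4/5)(0.10543) = 0.46901.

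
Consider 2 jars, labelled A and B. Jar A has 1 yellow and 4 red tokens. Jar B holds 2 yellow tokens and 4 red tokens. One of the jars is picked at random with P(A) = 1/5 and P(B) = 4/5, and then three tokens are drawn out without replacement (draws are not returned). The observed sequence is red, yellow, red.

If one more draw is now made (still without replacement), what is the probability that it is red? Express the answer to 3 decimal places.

For each hypothesis, P(data | H) works out to: P(data | jar A) = (4/5)(1/4)(3/3) = 1/5; P(data | jar B) = (4/6)(2/5)(3/4) = 1/5.
Weighting by the prior gives 1/5 · 1/5 = 1/25, 4/5 · 1/5 = 4/25; summing to 1/5.
The posterior is then P(jar A | data) = 1/5, P(jar B | data) = 4/5.
Averaging over the posterior, P(red next | data) = (1)(1/5) + (2/3)(4/5) = 11/15.

0.733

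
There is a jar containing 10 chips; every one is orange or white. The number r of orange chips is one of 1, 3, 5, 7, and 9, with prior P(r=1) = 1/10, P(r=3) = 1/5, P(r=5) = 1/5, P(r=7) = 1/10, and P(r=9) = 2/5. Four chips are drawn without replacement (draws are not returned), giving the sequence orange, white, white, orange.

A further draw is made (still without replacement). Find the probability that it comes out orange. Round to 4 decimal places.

0.4460

Under each hypothesis, the probability of the observed sequence is: P(data | r = 1) = (1/10)(9/9)(8/8)(0/7) = 0; P(data | r = 3) = (3/10)(7/9)(6/8)(2/7) = 0.05; P(data | r = 5) = (5/10)(5/9)(4/8)(4/7) = 0.079365; P(data | r = 7) = (7/10)(3/9)(2/8)(6/7) = 0.05; P(data | r = 9) = (9/10)(1/9)(0/8) = 0.
The prior-weighted likelihoods are 1/10 · 0 = 0, 1/5 · 0.05 = 0.01, 1/5 · 0.079365 = 0.015873, 1/10 · 0.05 = 0.005, 2/5 · 0 = 0; these sum to 0.030873.
Normalising, the posterior is P(r = 1 | data) = 0, P(r = 3 | data) = 0.32391, P(r = 5 | data) = 0.51414, P(r = 7 | data) = 0.16195, P(r = 9 | data) = 0.
The predictive probability is P(orange next | data) = (1/6)(0.32391) + (1/2)(0.51414) + (5/6)(0.16195) = 0.44602.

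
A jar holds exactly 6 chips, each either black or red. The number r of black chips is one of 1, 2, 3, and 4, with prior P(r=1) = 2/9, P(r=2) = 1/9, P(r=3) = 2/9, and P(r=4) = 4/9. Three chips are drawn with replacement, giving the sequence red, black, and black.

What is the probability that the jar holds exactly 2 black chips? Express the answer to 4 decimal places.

Under each hypothesis, the probability of the observed sequence is: P(data | r = 1) = (5/6)(1/6)(1/6) = 5/216; P(data | r = 2) = (4/6)(2/6)(2/6) = 2/27; P(data | r = 3) = (3/6)(3/6)(3/6) = 1/8; P(data | r = 4) = (2/6)(4/6)(4/6) = 4/27.
The prior-weighted likelihoods are 2/9 · 5/216 = 5/972, 1/9 · 2/27 = 2/243, 2/9 · 1/8 = 1/36, 4/9 · 4/27 = 16/243; with total 26/243.
Therefore the posterior P(r = 2 | data) = (2/243) / (26/243) = 1/13.

0.0769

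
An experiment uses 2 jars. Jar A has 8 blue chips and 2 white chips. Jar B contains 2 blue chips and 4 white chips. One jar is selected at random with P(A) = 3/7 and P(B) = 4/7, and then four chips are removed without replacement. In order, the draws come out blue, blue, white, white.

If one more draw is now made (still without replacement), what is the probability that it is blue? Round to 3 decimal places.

The likelihood of the observed sequence under each hypothesis: P(data | jar A) = (8/10)(7/9)(2/8)(1/7) = 1/45; P(data | jar B) = (2/6)(1/5)(4/4)(3/3) = 1/15.
Weighting by the prior gives 3/7 · 1/45 = 1/105, 4/7 · 1/15 = 4/105; with total 1/21.
Normalising, the posterior is P(jar A | data) = 1/5, P(jar B | data) = 4/5.
Averaging over the posterior, P(blue next | data) = (1)(1/5) + (0)(4/5) = 1/5.

0.200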